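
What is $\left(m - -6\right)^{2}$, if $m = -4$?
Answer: $4$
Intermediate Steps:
$\left(m - -6\right)^{2} = \left(-4 - -6\right)^{2} = \left(-4 + 6\right)^{2} = 2^{2} = 4$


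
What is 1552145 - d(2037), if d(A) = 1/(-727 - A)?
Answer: 4290128781/2764 ≈ 1.5521e+6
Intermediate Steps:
1552145 - d(2037) = 1552145 - (-1)/(727 + 2037) = 1552145 - (-1)/2764 = 1552145 - 1*(-1/2764) = 1552145 + 1/2764 = 4290128781/2764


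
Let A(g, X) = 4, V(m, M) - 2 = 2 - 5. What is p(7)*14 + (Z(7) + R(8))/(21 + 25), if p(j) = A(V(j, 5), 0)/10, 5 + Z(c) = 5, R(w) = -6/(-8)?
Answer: 5167/920 ≈ 5.6163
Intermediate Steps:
R(w) = ¾ (R(w) = -6*(-⅛) = ¾)
V(m, M) = -1 (V(m, M) = 2 + (2 - 5) = 2 - 3 = -1)
Z(c) = 0 (Z(c) = -5 + 5 = 0)
p(j) = ⅖ (p(j) = 4/10 = 4*(⅒) = ⅖)
p(7)*14 + (Z(7) + R(8))/(21 + 25) = (⅖)*14 + (0 + ¾)/(21 + 25) = 28/5 + (¾)/46 = 28/5 + (¾)*(1/46) = 28/5 + 3/184 = 5167/920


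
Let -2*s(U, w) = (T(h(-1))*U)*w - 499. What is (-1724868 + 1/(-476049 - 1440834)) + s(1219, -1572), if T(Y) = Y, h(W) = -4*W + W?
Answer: 4408000889659/3833766 ≈ 1.1498e+6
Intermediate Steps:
h(W) = -3*W
s(U, w) = 499/2 - 3*U*w/2 (s(U, w) = -(((-3*(-1))*U)*w - 499)/2 = -((3*U)*w - 499)/2 = -(3*U*w - 499)/2 = -(-499 + 3*U*w)/2 = 499/2 - 3*U*w/2)
(-1724868 + 1/(-476049 - 1440834)) + s(1219, -1572) = (-1724868 + 1/(-476049 - 1440834)) + (499/2 - 3/2*1219*(-1572)) = (-1724868 + 1/(-1916883)) + (499/2 + 2874402) = (-1724868 - 1/1916883) + 5749303/2 = -3306370146445/1916883 + 5749303/2 = 4408000889659/3833766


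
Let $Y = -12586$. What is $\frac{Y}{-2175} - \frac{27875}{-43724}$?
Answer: $\frac{21066841}{3279300} \approx 6.4242$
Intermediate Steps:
$\frac{Y}{-2175} - \frac{27875}{-43724} = - \frac{12586}{-2175} - \frac{27875}{-43724} = \left(-12586\right) \left(- \frac{1}{2175}\right) - - \frac{27875}{43724} = \frac{434}{75} + \frac{27875}{43724} = \frac{21066841}{3279300}$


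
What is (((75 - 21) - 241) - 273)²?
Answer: 211600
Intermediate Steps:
(((75 - 21) - 241) - 273)² = ((54 - 241) - 273)² = (-187 - 273)² = (-460)² = 211600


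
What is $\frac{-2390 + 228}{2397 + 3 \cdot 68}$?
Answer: $- \frac{2162}{2601} \approx -0.83122$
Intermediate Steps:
$\frac{-2390 + 228}{2397 + 3 \cdot 68} = - \frac{2162}{2397 + 204} = - \frac{2162}{2601}$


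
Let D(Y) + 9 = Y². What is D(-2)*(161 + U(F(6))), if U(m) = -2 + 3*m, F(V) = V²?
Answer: -1335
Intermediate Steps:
D(Y) = -9 + Y²
D(-2)*(161 + U(F(6))) = (-9 + (-2)²)*(161 + (-2 + 3*6²)) = (-9 + 4)*(161 + (-2 + 3*36)) = -5*(161 + (-2 + 108)) = -5*(161 + 106) = -5*267 = -1335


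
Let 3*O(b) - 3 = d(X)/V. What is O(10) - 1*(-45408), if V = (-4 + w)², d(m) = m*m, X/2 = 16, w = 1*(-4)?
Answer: 136243/3 ≈ 45414.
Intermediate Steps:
w = -4
X = 32 (X = 2*16 = 32)
d(m) = m²
V = 64 (V = (-4 - 4)² = (-8)² = 64)
O(b) = 19/3 (O(b) = 1 + (32²/64)/3 = 1 + (1024*(1/64))/3 = 1 + (⅓)*16 = 1 + 16/3 = 19/3)
O(10) - 1*(-45408) = 19/3 - 1*(-45408) = 19/3 + 45408 = 136243/3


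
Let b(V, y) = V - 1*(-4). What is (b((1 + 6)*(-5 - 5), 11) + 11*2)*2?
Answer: -88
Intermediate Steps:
b(V, y) = 4 + V (b(V, y) = V + 4 = 4 + V)
(b((1 + 6)*(-5 - 5), 11) + 11*2)*2 = ((4 + (1 + 6)*(-5 - 5)) + 11*2)*2 = ((4 + 7*(-10)) + 22)*2 = ((4 - 70) + 22)*2 = (-66 + 22)*2 = -44*2 = -88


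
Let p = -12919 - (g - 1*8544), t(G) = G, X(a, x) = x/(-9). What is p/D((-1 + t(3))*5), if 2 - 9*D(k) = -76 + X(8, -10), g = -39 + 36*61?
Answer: -132273/173 ≈ -764.58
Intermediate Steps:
g = 2157 (g = -39 + 2196 = 2157)
X(a, x) = -x/9 (X(a, x) = x*(-1/9) = -x/9)
D(k) = 692/81 (D(k) = 2/9 - (-76 - 1/9*(-10))/9 = 2/9 - (-76 + 10/9)/9 = 2/9 - 1/9*(-674/9) = 2/9 + 674/81 = 692/81)
p = -6532 (p = -12919 - (2157 - 1*8544) = -12919 - (2157 - 8544) = -12919 - 1*(-6387) = -12919 + 6387 = -6532)
p/D((-1 + t(3))*5) = -6532/692/81 = -6532*81/692 = -132273/173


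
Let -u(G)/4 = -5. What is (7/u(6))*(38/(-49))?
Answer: -19/70 ≈ -0.27143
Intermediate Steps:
u(G) = 20 (u(G) = -4*(-5) = 20)
(7/u(6))*(38/(-49)) = (7/20)*(38/(-49)) = (7*(1/20))*(38*(-1/49)) = (7/20)*(-38/49) = -19/70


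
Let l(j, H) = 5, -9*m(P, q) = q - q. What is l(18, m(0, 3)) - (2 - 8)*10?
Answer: 65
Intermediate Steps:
m(P, q) = 0 (m(P, q) = -(q - q)/9 = -⅑*0 = 0)
l(18, m(0, 3)) - (2 - 8)*10 = 5 - (2 - 8)*10 = 5 - (-6)*10 = 5 - 1*(-60) = 5 + 60 = 65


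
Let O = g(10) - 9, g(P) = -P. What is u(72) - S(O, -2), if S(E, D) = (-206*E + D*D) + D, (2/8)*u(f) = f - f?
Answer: -3916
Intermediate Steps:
u(f) = 0 (u(f) = 4*(f - f) = 4*0 = 0)
O = -19 (O = -1*10 - 9 = -10 - 1*9 = -10 - 9 = -19)
S(E, D) = D + D² - 206*E (S(E, D) = (-206*E + D²) + D = (D² - 206*E) + D = D + D² - 206*E)
u(72) - S(O, -2) = 0 - (-2 + (-2)² - 206*(-19)) = 0 - (-2 + 4 + 3914) = 0 - 1*3916 = 0 - 3916 = -3916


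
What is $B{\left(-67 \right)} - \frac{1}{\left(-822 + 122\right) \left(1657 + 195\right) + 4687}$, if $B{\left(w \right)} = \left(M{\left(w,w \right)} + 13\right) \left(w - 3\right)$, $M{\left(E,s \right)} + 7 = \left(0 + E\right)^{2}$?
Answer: $- \frac{406437495449}{1291713} \approx -3.1465 \cdot 10^{5}$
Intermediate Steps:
$M{\left(E,s \right)} = -7 + E^{2}$ ($M{\left(E,s \right)} = -7 + \left(0 + E\right)^{2} = -7 + E^{2}$)
$B{\left(w \right)} = \left(-3 + w\right) \left(6 + w^{2}\right)$ ($B{\left(w \right)} = \left(\left(-7 + w^{2}\right) + 13\right) \left(w - 3\right) = \left(6 + w^{2}\right) \left(-3 + w\right) = \left(-3 + w\right) \left(6 + w^{2}\right)$)
$B{\left(-67 \right)} - \frac{1}{\left(-822 + 122\right) \left(1657 + 195\right) + 4687} = \left(-18 + \left(-67\right)^{3} - 3 \left(-67\right)^{2} + 6 \left(-67\right)\right) - \frac{1}{\left(-822 + 122\right) \left(1657 + 195\right) + 4687} = \left(-18 - 300763 - 13467 - 402\right) - \frac{1}{\left(-700\right) 1852 + 4687} = \left(-18 - 300763 - 13467 - 402\right) - \frac{1}{-1296400 + 4687} = -314650 - \frac{1}{-1291713} = -314650 - - \frac{1}{1291713} = -314650 + \frac{1}{1291713} = - \frac{406437495449}{1291713}$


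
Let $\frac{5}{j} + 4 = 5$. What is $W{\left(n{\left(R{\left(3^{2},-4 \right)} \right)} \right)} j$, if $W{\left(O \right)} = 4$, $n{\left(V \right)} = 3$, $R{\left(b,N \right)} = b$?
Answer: $20$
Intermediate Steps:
$j = 5$ ($j = \frac{5}{-4 + 5} = \frac{5}{1} = 5 \cdot 1 = 5$)
$W{\left(n{\left(R{\left(3^{2},-4 \right)} \right)} \right)} j = 4 \cdot 5 = 20$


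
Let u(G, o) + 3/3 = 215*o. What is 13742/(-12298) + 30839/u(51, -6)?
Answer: -198499472/7938359 ≈ -25.005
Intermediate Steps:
u(G, o) = -1 + 215*o
13742/(-12298) + 30839/u(51, -6) = 13742/(-12298) + 30839/(-1 + 215*(-6)) = 13742*(-1/12298) + 30839/(-1 - 1290) = -6871/6149 + 30839/(-1291) = -6871/6149 + 30839*(-1/1291) = -6871/6149 - 30839/1291 = -198499472/7938359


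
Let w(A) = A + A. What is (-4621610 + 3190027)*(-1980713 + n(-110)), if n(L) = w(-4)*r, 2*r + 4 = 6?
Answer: 2835566511343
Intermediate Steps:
r = 1 (r = -2 + (1/2)*6 = -2 + 3 = 1)
w(A) = 2*A
n(L) = -8 (n(L) = (2*(-4))*1 = -8*1 = -8)
(-4621610 + 3190027)*(-1980713 + n(-110)) = (-4621610 + 3190027)*(-1980713 - 8) = -1431583*(-1980721) = 2835566511343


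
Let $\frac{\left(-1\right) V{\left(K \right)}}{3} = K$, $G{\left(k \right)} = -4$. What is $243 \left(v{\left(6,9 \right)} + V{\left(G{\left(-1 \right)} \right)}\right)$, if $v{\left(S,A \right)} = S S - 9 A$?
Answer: $-8019$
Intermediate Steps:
$v{\left(S,A \right)} = S^{2} - 9 A$
$V{\left(K \right)} = - 3 K$
$243 \left(v{\left(6,9 \right)} + V{\left(G{\left(-1 \right)} \right)}\right) = 243 \left(\left(6^{2} - 81\right) - -12\right) = 243 \left(\left(36 - 81\right) + 12\right) = 243 \left(-45 + 12\right) = 243 \left(-33\right) = -8019$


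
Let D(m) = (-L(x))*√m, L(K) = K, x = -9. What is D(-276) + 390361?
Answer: 390361 + 18*I*√69 ≈ 3.9036e+5 + 149.52*I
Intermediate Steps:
D(m) = 9*√m (D(m) = (-1*(-9))*√m = 9*√m)
D(-276) + 390361 = 9*√(-276) + 390361 = 9*(2*I*√69) + 390361 = 18*I*√69 + 390361 = 390361 + 18*I*√69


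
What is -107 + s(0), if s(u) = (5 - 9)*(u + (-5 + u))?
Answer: -87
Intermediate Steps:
s(u) = 20 - 8*u (s(u) = -4*(-5 + 2*u) = 20 - 8*u)
-107 + s(0) = -107 + (20 - 8*0) = -107 + (20 + 0) = -107 + 20 = -87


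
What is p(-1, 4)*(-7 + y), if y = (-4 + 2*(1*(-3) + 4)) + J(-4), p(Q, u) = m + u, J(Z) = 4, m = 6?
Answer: -50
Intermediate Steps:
p(Q, u) = 6 + u
y = 2 (y = (-4 + 2*(1*(-3) + 4)) + 4 = (-4 + 2*(-3 + 4)) + 4 = (-4 + 2*1) + 4 = (-4 + 2) + 4 = -2 + 4 = 2)
p(-1, 4)*(-7 + y) = (6 + 4)*(-7 + 2) = 10*(-5) = -50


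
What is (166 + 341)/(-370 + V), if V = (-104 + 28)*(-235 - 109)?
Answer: 507/25774 ≈ 0.019671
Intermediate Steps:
V = 26144 (V = -76*(-344) = 26144)
(166 + 341)/(-370 + V) = (166 + 341)/(-370 + 26144) = 507/25774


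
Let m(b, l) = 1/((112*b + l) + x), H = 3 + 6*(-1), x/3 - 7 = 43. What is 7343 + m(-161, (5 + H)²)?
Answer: 131278153/17878 ≈ 7343.0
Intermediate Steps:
x = 150 (x = 21 + 3*43 = 21 + 129 = 150)
H = -3 (H = 3 - 6 = -3)
m(b, l) = 1/(150 + l + 112*b) (m(b, l) = 1/((112*b + l) + 150) = 1/((l + 112*b) + 150) = 1/(150 + l + 112*b))
7343 + m(-161, (5 + H)²) = 7343 + 1/(150 + (5 - 3)² + 112*(-161)) = 7343 + 1/(150 + 2² - 18032) = 7343 + 1/(150 + 4 - 18032) = 7343 + 1/(-17878) = 7343 - 1/17878 = 131278153/17878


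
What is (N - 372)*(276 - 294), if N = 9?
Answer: 6534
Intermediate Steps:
(N - 372)*(276 - 294) = (9 - 372)*(276 - 294) = -363*(-18) = 6534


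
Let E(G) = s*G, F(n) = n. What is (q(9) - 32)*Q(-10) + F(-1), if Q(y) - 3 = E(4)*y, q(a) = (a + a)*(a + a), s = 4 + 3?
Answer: -80885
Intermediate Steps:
s = 7
E(G) = 7*G
q(a) = 4*a² (q(a) = (2*a)*(2*a) = 4*a²)
Q(y) = 3 + 28*y (Q(y) = 3 + (7*4)*y = 3 + 28*y)
(q(9) - 32)*Q(-10) + F(-1) = (4*9² - 32)*(3 + 28*(-10)) - 1 = (4*81 - 32)*(3 - 280) - 1 = (324 - 32)*(-277) - 1 = 292*(-277) - 1 = -80884 - 1 = -80885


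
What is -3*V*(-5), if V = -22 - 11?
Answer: -495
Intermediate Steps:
V = -33
-3*V*(-5) = -3*(-33)*(-5) = 99*(-5) = -495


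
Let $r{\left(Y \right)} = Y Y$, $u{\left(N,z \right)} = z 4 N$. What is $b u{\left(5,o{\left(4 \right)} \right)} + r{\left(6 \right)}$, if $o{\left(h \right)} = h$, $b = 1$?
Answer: $116$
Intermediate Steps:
$u{\left(N,z \right)} = 4 N z$ ($u{\left(N,z \right)} = 4 z N = 4 N z$)
$r{\left(Y \right)} = Y^{2}$
$b u{\left(5,o{\left(4 \right)} \right)} + r{\left(6 \right)} = 1 \cdot 4 \cdot 5 \cdot 4 + 6^{2} = 1 \cdot 80 + 36 = 80 + 36 = 116$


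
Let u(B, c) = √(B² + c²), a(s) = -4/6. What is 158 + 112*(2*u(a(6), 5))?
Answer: 158 + 224*√229/3 ≈ 1287.9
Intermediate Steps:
a(s) = -⅔ (a(s) = -4*⅙ = -⅔)
158 + 112*(2*u(a(6), 5)) = 158 + 112*(2*√((-⅔)² + 5²)) = 158 + 112*(2*√(4/9 + 25)) = 158 + 112*(2*√(229/9)) = 158 + 112*(2*(√229/3)) = 158 + 112*(2*√229/3) = 158 + 224*√229/3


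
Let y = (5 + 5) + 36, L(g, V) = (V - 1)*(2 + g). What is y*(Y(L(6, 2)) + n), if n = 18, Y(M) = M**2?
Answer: 3772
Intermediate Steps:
L(g, V) = (-1 + V)*(2 + g)
y = 46 (y = 10 + 36 = 46)
y*(Y(L(6, 2)) + n) = 46*((-2 - 1*6 + 2*2 + 2*6)**2 + 18) = 46*((-2 - 6 + 4 + 12)**2 + 18) = 46*(8**2 + 18) = 46*(64 + 18) = 46*82 = 3772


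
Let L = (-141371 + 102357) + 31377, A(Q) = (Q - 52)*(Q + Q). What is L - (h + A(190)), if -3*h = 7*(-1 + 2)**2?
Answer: -180224/3 ≈ -60075.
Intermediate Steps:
A(Q) = 2*Q*(-52 + Q) (A(Q) = (-52 + Q)*(2*Q) = 2*Q*(-52 + Q))
h = -7/3 (h = -7*(-1 + 2)**2/3 = -7*1**2/3 = -7/3 ≈ -2.3333)
L = -7637 (L = -39014 + 31377 = -7637)
L - (h + A(190)) = -7637 - (-7/3 + 2*190*(-52 + 190)) = -7637 - (-7/3 + 2*190*138) = -7637 - (-7/3 + 52440) = -7637 - 1*157313/3 = -7637 - 157313/3 = -180224/3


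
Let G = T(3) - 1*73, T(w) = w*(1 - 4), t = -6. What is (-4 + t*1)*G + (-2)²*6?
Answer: 844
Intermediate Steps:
T(w) = -3*w (T(w) = w*(-3) = -3*w)
G = -82 (G = -3*3 - 1*73 = -9 - 73 = -82)
(-4 + t*1)*G + (-2)²*6 = (-4 - 6*1)*(-82) + (-2)²*6 = (-4 - 6)*(-82) + 4*6 = -10*(-82) + 24 = 820 + 24 = 844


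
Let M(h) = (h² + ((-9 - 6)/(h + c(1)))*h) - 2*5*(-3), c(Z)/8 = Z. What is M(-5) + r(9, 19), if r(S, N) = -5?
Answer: 75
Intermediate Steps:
c(Z) = 8*Z
M(h) = 30 + h² - 15*h/(8 + h) (M(h) = (h² + ((-9 - 6)/(h + 8*1))*h) - 2*5*(-3) = (h² + (-15/(h + 8))*h) - 10*(-3) = (h² + (-15/(8 + h))*h) + 30 = (h² - 15*h/(8 + h)) + 30 = 30 + h² - 15*h/(8 + h))
M(-5) + r(9, 19) = (240 + (-5)³ + 8*(-5)² + 15*(-5))/(8 - 5) - 5 = (240 - 125 + 8*25 - 75)/3 - 5 = (240 - 125 + 200 - 75)/3 - 5 = (⅓)*240 - 5 = 80 - 5 = 75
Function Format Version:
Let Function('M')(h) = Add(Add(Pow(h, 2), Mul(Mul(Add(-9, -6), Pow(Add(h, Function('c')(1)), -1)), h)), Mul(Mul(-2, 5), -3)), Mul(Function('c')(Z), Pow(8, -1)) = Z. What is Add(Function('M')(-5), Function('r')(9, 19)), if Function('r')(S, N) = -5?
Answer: 75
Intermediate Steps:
Function('c')(Z) = Mul(8, Z)
Function('M')(h) = Add(30, Pow(h, 2), Mul(-15, h, Pow(Add(8, h), -1))) (Function('M')(h) = Add(Add(Pow(h, 2), Mul(Mul(Add(-9, -6), Pow(Add(h, Mul(8, 1)), -1)), h)), Mul(Mul(-2, 5), -3)) = Add(Add(Pow(h, 2), Mul(Mul(-15, Pow(Add(h, 8), -1)), h)), Mul(-10, -3)) = Add(Add(Pow(h, 2), Mul(Mul(-15, Pow(Add(8, h), -1)), h)), 30) = Add(Add(Pow(h, 2), Mul(-15, h, Pow(Add(8, h), -1))), 30) = Add(30, Pow(h, 2), Mul(-15, h, Pow(Add(8, h), -1))))
Add(Function('M')(-5), Function('r')(9, 19)) = Add(Mul(Pow(Add(8, -5), -1), Add(240, Pow(-5, 3), Mul(8, Pow(-5, 2)), Mul(15, -5))), -5) = Add(Mul(Pow(3, -1), Add(240, -125, Mul(8, 25), -75)), -5) = Add(Mul(Rational(1, 3), Add(240, -125, 200, -75)), -5) = Add(Mul(Rational(1, 3), 240), -5) = Add(80, -5) = 75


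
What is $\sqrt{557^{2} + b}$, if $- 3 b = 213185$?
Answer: $\frac{\sqrt{2152686}}{3} \approx 489.07$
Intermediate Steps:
$b = - \frac{213185}{3}$ ($b = \left(- \frac{1}{3}\right) 213185 = - \frac{213185}{3} \approx -71062.0$)
$\sqrt{557^{2} + b} = \sqrt{557^{2} - \frac{213185}{3}} = \sqrt{310249 - \frac{213185}{3}} = \sqrt{\frac{717562}{3}} = \frac{\sqrt{2152686}}{3}$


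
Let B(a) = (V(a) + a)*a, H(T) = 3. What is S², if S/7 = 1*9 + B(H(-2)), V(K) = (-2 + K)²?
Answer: 21609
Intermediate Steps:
B(a) = a*(a + (-2 + a)²) (B(a) = ((-2 + a)² + a)*a = (a + (-2 + a)²)*a = a*(a + (-2 + a)²))
S = 147 (S = 7*(1*9 + 3*(3 + (-2 + 3)²)) = 7*(9 + 3*(3 + 1²)) = 7*(9 + 3*(3 + 1)) = 7*(9 + 3*4) = 7*(9 + 12) = 7*21 = 147)
S² = 147² = 21609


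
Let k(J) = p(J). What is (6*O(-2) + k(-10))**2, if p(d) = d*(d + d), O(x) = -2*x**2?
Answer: 23104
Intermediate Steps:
p(d) = 2*d**2 (p(d) = d*(2*d) = 2*d**2)
k(J) = 2*J**2
(6*O(-2) + k(-10))**2 = (6*(-2*(-2)**2) + 2*(-10)**2)**2 = (6*(-2*4) + 2*100)**2 = (6*(-8) + 200)**2 = (-48 + 200)**2 = 152**2 = 23104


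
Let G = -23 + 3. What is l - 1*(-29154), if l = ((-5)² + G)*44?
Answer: 29374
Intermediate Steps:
G = -20
l = 220 (l = ((-5)² - 20)*44 = (25 - 20)*44 = 5*44 = 220)
l - 1*(-29154) = 220 - 1*(-29154) = 220 + 29154 = 29374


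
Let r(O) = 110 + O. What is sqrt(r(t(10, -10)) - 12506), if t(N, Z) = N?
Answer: I*sqrt(12386) ≈ 111.29*I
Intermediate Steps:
sqrt(r(t(10, -10)) - 12506) = sqrt((110 + 10) - 12506) = sqrt(120 - 12506) = sqrt(-12386) = I*sqrt(12386)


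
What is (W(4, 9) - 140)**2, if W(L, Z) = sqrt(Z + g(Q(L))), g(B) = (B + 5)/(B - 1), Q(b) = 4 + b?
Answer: 137276/7 - 80*sqrt(133) ≈ 18688.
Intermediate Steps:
g(B) = (5 + B)/(-1 + B)
W(L, Z) = sqrt(Z + (9 + L)/(3 + L)) (W(L, Z) = sqrt(Z + (5 + (4 + L))/(-1 + (4 + L))) = sqrt(Z + (9 + L)/(3 + L)))
(W(4, 9) - 140)**2 = (sqrt((9 + 4 + 9*(3 + 4))/(3 + 4)) - 140)**2 = (sqrt((9 + 4 + 9*7)/7) - 140)**2 = (sqrt((9 + 4 + 63)/7) - 140)**2 = (sqrt((1/7)*76) - 140)**2 = (sqrt(76/7) - 140)**2 = (2*sqrt(133)/7 - 140)**2 = (-140 + 2*sqrt(133)/7)**2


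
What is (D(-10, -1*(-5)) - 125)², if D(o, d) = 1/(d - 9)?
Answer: 251001/16 ≈ 15688.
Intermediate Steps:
D(o, d) = 1/(-9 + d)
(D(-10, -1*(-5)) - 125)² = (1/(-9 - 1*(-5)) - 125)² = (1/(-9 + 5) - 125)² = (1/(-4) - 125)² = (-¼ - 125)² = (-501/4)² = 251001/16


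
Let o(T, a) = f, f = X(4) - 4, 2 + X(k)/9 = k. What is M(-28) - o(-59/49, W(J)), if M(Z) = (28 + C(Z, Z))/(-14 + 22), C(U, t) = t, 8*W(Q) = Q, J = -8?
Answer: -14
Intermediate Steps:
W(Q) = Q/8
X(k) = -18 + 9*k
f = 14 (f = (-18 + 9*4) - 4 = (-18 + 36) - 4 = 18 - 4 = 14)
o(T, a) = 14
M(Z) = 7/2 + Z/8 (M(Z) = (28 + Z)/(-14 + 22) = (28 + Z)/8 = (28 + Z)*(⅛) = 7/2 + Z/8)
M(-28) - o(-59/49, W(J)) = (7/2 + (⅛)*(-28)) - 1*14 = (7/2 - 7/2) - 14 = 0 - 14 = -14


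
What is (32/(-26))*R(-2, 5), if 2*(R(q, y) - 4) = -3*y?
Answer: 56/13 ≈ 4.3077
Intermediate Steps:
R(q, y) = 4 - 3*y/2 (R(q, y) = 4 + (-3*y)/2 = 4 - 3*y/2)
(32/(-26))*R(-2, 5) = (32/(-26))*(4 - 3/2*5) = (32*(-1/26))*(4 - 15/2) = -16/13*(-7/2) = 56/13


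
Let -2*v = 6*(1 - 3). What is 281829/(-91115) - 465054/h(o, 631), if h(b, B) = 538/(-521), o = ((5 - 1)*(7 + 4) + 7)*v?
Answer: 11038193640204/24509935 ≈ 4.5036e+5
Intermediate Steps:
v = 6 (v = -3*(1 - 3) = -3*(-2) = -1/2*(-12) = 6)
o = 306 (o = ((5 - 1)*(7 + 4) + 7)*6 = (4*11 + 7)*6 = (44 + 7)*6 = 51*6 = 306)
h(b, B) = -538/521 (h(b, B) = 538*(-1/521) = -538/521)
281829/(-91115) - 465054/h(o, 631) = 281829/(-91115) - 465054/(-538/521) = 281829*(-1/91115) - 465054*(-521/538) = -281829/91115 + 121146567/269 = 11038193640204/24509935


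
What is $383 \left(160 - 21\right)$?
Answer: $53237$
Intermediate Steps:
$383 \left(160 - 21\right) = 383 \cdot 139 = 53237$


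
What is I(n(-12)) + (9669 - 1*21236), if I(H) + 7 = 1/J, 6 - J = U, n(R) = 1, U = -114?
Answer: -1388879/120 ≈ -11574.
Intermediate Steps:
J = 120 (J = 6 - 1*(-114) = 6 + 114 = 120)
I(H) = -839/120 (I(H) = -7 + 1/120 = -839/120)
I(n(-12)) + (9669 - 1*21236) = -839/120 + (9669 - 1*21236) = -839/120 + (9669 - 21236) = -839/120 - 11567 = -1388879/120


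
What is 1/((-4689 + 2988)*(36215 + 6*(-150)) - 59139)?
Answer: -1/60129954 ≈ -1.6631e-8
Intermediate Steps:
1/((-4689 + 2988)*(36215 + 6*(-150)) - 59139) = 1/(-1701*(36215 - 900) - 59139) = 1/(-1701*35315 - 59139) = 1/(-60070815 - 59139) = 1/(-60129954) = -1/60129954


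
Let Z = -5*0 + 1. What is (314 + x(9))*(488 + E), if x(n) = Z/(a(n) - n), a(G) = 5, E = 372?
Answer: 269825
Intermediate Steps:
Z = 1 (Z = 0 + 1 = 1)
x(n) = 1/(5 - n)
(314 + x(9))*(488 + E) = (314 - 1/(-5 + 9))*(488 + 372) = (314 - 1/4)*860 = (314 - 1*¼)*860 = (314 - ¼)*860 = (1255/4)*860 = 269825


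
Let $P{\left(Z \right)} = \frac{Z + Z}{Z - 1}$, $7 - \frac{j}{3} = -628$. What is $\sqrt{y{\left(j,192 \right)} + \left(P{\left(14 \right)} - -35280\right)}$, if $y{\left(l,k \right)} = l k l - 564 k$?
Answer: $\frac{22 \sqrt{243269143}}{13} \approx 26395.0$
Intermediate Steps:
$j = 1905$ ($j = 21 - -1884 = 21 + 1884 = 1905$)
$P{\left(Z \right)} = \frac{2 Z}{-1 + Z}$
$y{\left(l,k \right)} = - 564 k + k l^{2}$ ($y{\left(l,k \right)} = k l l - 564 k = k l^{2} - 564 k = - 564 k + k l^{2}$)
$\sqrt{y{\left(j,192 \right)} + \left(P{\left(14 \right)} - -35280\right)} = \sqrt{192 \left(-564 + 1905^{2}\right) + \left(2 \cdot 14 \frac{1}{-1 + 14} - -35280\right)} = \sqrt{192 \left(-564 + 3629025\right) + \left(2 \cdot 14 \cdot \frac{1}{13} + 35280\right)} = \sqrt{192 \cdot 3628461 + \left(2 \cdot 14 \cdot \frac{1}{13} + 35280\right)} = \sqrt{696664512 + \left(\frac{28}{13} + 35280\right)} = \sqrt{696664512 + \frac{458668}{13}} = \sqrt{\frac{9057097324}{13}} = \frac{22 \sqrt{243269143}}{13}$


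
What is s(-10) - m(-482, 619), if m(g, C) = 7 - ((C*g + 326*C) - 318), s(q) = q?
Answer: -96899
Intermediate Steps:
m(g, C) = 325 - 326*C - C*g (m(g, C) = 7 - ((326*C + C*g) - 318) = 7 - (-318 + 326*C + C*g) = 7 + (318 - 326*C - C*g) = 325 - 326*C - C*g)
s(-10) - m(-482, 619) = -10 - (325 - 326*619 - 1*619*(-482)) = -10 - (325 - 201794 + 298358) = -10 - 1*96889 = -10 - 96889 = -96899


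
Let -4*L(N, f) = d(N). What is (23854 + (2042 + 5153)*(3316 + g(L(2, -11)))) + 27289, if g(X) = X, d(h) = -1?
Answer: 95646247/4 ≈ 2.3912e+7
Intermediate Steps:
L(N, f) = ¼ (L(N, f) = -¼*(-1) = ¼)
(23854 + (2042 + 5153)*(3316 + g(L(2, -11)))) + 27289 = (23854 + (2042 + 5153)*(3316 + ¼)) + 27289 = (23854 + 7195*(13265/4)) + 27289 = (23854 + 95441675/4) + 27289 = 95537091/4 + 27289 = 95646247/4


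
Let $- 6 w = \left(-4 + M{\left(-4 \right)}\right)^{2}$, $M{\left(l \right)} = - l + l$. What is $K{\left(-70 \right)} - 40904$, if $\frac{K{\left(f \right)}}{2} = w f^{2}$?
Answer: $- \frac{201112}{3} \approx -67037.0$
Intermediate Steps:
$M{\left(l \right)} = 0$
$w = - \frac{8}{3}$ ($w = - \frac{\left(-4 + 0\right)^{2}}{6} = - \frac{\left(-4\right)^{2}}{6} = \left(- \frac{1}{6}\right) 16 = - \frac{8}{3} \approx -2.6667$)
$K{\left(f \right)} = - \frac{16 f^{2}}{3}$ ($K{\left(f \right)} = 2 \left(- \frac{8 f^{2}}{3}\right) = - \frac{16 f^{2}}{3}$)
$K{\left(-70 \right)} - 40904 = - \frac{16 \left(-70\right)^{2}}{3} - 40904 = \left(- \frac{16}{3}\right) 4900 - 40904 = - \frac{78400}{3} - 40904 = - \frac{201112}{3}$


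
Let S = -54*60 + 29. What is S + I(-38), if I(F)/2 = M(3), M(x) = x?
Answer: -3205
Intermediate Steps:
I(F) = 6 (I(F) = 2*3 = 6)
S = -3211 (S = -3240 + 29 = -3211)
S + I(-38) = -3211 + 6 = -3205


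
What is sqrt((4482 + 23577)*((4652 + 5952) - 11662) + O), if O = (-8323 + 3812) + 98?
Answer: I*sqrt(29690835) ≈ 5448.9*I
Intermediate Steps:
O = -4413 (O = -4511 + 98 = -4413)
sqrt((4482 + 23577)*((4652 + 5952) - 11662) + O) = sqrt((4482 + 23577)*((4652 + 5952) - 11662) - 4413) = sqrt(28059*(10604 - 11662) - 4413) = sqrt(28059*(-1058) - 4413) = sqrt(-29686422 - 4413) = sqrt(-29690835) = I*sqrt(29690835)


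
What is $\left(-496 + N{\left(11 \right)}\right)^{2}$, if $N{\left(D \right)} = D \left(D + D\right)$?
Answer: $64516$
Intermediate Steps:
$N{\left(D \right)} = 2 D^{2}$ ($N{\left(D \right)} = D 2 D = 2 D^{2}$)
$\left(-496 + N{\left(11 \right)}\right)^{2} = \left(-496 + 2 \cdot 11^{2}\right)^{2} = \left(-496 + 2 \cdot 121\right)^{2} = \left(-496 + 242\right)^{2} = \left(-254\right)^{2} = 64516$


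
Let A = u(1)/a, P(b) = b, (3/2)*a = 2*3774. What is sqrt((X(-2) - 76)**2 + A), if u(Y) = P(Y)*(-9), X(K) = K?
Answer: 9*sqrt(475472422)/2516 ≈ 78.000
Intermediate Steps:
a = 5032 (a = 2*(2*3774)/3 = (2/3)*7548 = 5032)
u(Y) = -9*Y (u(Y) = Y*(-9) = -9*Y)
A = -9/5032 (A = -9*1/5032 = -9/5032 ≈ -0.0017886)
sqrt((X(-2) - 76)**2 + A) = sqrt((-2 - 76)**2 - 9/5032) = sqrt((-78)**2 - 9/5032) = sqrt(6084 - 9/5032) = sqrt(30614679/5032) = 9*sqrt(475472422)/2516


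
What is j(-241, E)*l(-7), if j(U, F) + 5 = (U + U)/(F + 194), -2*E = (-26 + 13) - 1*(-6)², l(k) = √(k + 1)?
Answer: -3149*I*√6/437 ≈ -17.651*I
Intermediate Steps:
l(k) = √(1 + k)
E = 49/2 (E = -((-26 + 13) - 1*(-6)²)/2 = -(-13 - 1*36)/2 = -(-13 - 36)/2 = -½*(-49) = 49/2 ≈ 24.500)
j(U, F) = -5 + 2*U/(194 + F) (j(U, F) = -5 + (U + U)/(F + 194) = -5 + (2*U)/(194 + F) = -5 + 2*U/(194 + F))
j(-241, E)*l(-7) = ((-970 - 5*49/2 + 2*(-241))/(194 + 49/2))*√(1 - 7) = ((-970 - 245/2 - 482)/(437/2))*√(-6) = ((2/437)*(-3149/2))*(I*√6) = -3149*I*√6/437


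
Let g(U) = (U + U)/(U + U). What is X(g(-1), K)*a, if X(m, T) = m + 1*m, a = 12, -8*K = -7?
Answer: 24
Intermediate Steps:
K = 7/8 (K = -1/8*(-7) = 7/8 ≈ 0.87500)
g(U) = 1 (g(U) = (2*U)/((2*U)) = (2*U)*(1/(2*U)) = 1)
X(m, T) = 2*m (X(m, T) = m + m = 2*m)
X(g(-1), K)*a = (2*1)*12 = 2*12 = 24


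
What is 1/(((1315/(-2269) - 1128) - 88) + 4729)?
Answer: 2269/7969682 ≈ 0.00028470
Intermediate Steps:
1/(((1315/(-2269) - 1128) - 88) + 4729) = 1/(((1315*(-1/2269) - 1128) - 88) + 4729) = 1/(((-1315/2269 - 1128) - 88) + 4729) = 1/((-2560747/2269 - 88) + 4729) = 1/(-2760419/2269 + 4729) = 1/(7969682/2269) = 2269/7969682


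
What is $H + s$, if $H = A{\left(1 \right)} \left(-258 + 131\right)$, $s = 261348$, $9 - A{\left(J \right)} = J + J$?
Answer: $260459$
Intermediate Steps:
$A{\left(J \right)} = 9 - 2 J$ ($A{\left(J \right)} = 9 - \left(J + J\right) = 9 - 2 J$)
$H = -889$ ($H = \left(9 - 2\right) \left(-258 + 131\right) = \left(9 - 2\right) \left(-127\right) = 7 \left(-127\right) = -889$)
$H + s = -889 + 261348 = 260459$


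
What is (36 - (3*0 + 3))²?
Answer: 1089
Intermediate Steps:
(36 - (3*0 + 3))² = (36 - (0 + 3))² = (36 - 1*3)² = (36 - 3)² = 33² = 1089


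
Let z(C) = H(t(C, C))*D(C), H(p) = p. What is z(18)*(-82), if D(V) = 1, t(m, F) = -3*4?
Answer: 984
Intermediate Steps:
t(m, F) = -12
z(C) = -12 (z(C) = -12*1 = -12)
z(18)*(-82) = -12*(-82) = 984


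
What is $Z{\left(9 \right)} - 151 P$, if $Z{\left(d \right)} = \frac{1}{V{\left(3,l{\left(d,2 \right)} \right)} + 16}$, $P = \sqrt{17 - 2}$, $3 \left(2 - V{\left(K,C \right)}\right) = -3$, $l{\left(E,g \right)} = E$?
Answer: $\frac{1}{19} - 151 \sqrt{15} \approx -584.77$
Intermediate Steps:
$V{\left(K,C \right)} = 3$ ($V{\left(K,C \right)} = 2 - -1 = 2 + 1 = 3$)
$P = \sqrt{15} \approx 3.873$
$Z{\left(d \right)} = \frac{1}{19}$ ($Z{\left(d \right)} = \frac{1}{3 + 16} = \frac{1}{19}$)
$Z{\left(9 \right)} - 151 P = \frac{1}{19} - 151 \sqrt{15}$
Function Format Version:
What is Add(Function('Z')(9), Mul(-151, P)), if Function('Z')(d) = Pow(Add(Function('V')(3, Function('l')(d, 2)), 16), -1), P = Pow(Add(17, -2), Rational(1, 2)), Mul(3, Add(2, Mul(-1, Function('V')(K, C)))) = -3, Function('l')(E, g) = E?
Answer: Add(Rational(1, 19), Mul(-151, Pow(15, Rational(1, 2)))) ≈ -584.77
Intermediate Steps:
Function('V')(K, C) = 3 (Function('V')(K, C) = Add(2, Mul(Rational(-1, 3), -3)) = Add(2, 1) = 3)
P = Pow(15, Rational(1, 2)) ≈ 3.8730
Function('Z')(d) = Rational(1, 19) (Function('Z')(d) = Pow(Add(3, 16), -1) = Pow(19, -1) = Rational(1, 19))
Add(Function('Z')(9), Mul(-151, P)) = Add(Rational(1, 19), Mul(-151, Pow(15, Rational(1, 2))))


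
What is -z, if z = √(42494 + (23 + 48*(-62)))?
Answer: -√39541 ≈ -198.85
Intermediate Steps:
z = √39541 (z = √(42494 + (23 - 2976)) = √(42494 - 2953) = √39541 ≈ 198.85)
-z = -√39541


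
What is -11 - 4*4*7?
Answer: -123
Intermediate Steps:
-11 - 4*4*7 = -11 - 16*7 = -11 - 112 = -123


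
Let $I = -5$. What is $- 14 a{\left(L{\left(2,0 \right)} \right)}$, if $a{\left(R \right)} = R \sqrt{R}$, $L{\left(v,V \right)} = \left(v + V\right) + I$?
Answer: $42 i \sqrt{3} \approx 72.746 i$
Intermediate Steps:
$L{\left(v,V \right)} = -5 + V + v$ ($L{\left(v,V \right)} = \left(v + V\right) - 5 = \left(V + v\right) - 5 = -5 + V + v$)
$a{\left(R \right)} = R^{\frac{3}{2}}$
$- 14 a{\left(L{\left(2,0 \right)} \right)} = - 14 \left(-5 + 0 + 2\right)^{\frac{3}{2}} = - 14 \left(-3\right)^{\frac{3}{2}} = - 14 \left(- 3 i \sqrt{3}\right) = 42 i \sqrt{3}$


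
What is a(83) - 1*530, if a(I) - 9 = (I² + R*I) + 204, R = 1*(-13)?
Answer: 5493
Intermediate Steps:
R = -13
a(I) = 213 + I² - 13*I (a(I) = 9 + ((I² - 13*I) + 204) = 9 + (204 + I² - 13*I) = 213 + I² - 13*I)
a(83) - 1*530 = (213 + 83² - 13*83) - 1*530 = (213 + 6889 - 1079) - 530 = 6023 - 530 = 5493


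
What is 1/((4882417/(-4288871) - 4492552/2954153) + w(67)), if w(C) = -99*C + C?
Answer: -12669981131263/83224787490689451 ≈ -0.00015224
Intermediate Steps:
w(C) = -98*C
1/((4882417/(-4288871) - 4492552/2954153) + w(67)) = 1/((4882417/(-4288871) - 4492552/2954153) - 98*67) = 1/((4882417*(-1/4288871) - 4492552*1/2954153) - 6566) = 1/((-4882417/4288871 - 4492552/2954153) - 6566) = 1/(-33691382816593/12669981131263 - 6566) = 1/(-83224787490689451/12669981131263) = -12669981131263/83224787490689451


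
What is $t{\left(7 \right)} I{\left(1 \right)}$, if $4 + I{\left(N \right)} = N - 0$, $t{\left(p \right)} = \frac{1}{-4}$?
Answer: $\frac{3}{4} \approx 0.75$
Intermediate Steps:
$t{\left(p \right)} = - \frac{1}{4}$
$I{\left(N \right)} = -4 + N$ ($I{\left(N \right)} = -4 + \left(N - 0\right) = -4 + \left(N + 0\right) = -4 + N$)
$t{\left(7 \right)} I{\left(1 \right)} = - \frac{-4 + 1}{4} = \left(- \frac{1}{4}\right) \left(-3\right) = \frac{3}{4}$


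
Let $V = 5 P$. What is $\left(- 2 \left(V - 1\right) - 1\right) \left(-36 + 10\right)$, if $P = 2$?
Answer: $494$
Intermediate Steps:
$V = 10$ ($V = 5 \cdot 2 = 10$)
$\left(- 2 \left(V - 1\right) - 1\right) \left(-36 + 10\right) = \left(- 2 \left(10 - 1\right) - 1\right) \left(-36 + 10\right) = \left(\left(-2\right) 9 - 1\right) \left(-26\right) = \left(-18 - 1\right) \left(-26\right) = \left(-19\right) \left(-26\right) = 494$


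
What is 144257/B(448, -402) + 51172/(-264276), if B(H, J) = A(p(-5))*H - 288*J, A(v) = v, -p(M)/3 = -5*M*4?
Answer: -3256390855/410156352 ≈ -7.9394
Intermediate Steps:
p(M) = 60*M (p(M) = -3*(-5*M)*4 = -(-60)*M = 60*M)
B(H, J) = -300*H - 288*J (B(H, J) = (60*(-5))*H - 288*J = -300*H - 288*J)
144257/B(448, -402) + 51172/(-264276) = 144257/(-300*448 - 288*(-402)) + 51172/(-264276) = 144257/(-134400 + 115776) + 51172*(-1/264276) = 144257/(-18624) - 12793/66069 = 144257*(-1/18624) - 12793/66069 = -144257/18624 - 12793/66069 = -3256390855/410156352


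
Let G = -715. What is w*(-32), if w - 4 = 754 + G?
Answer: -1376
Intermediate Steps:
w = 43 (w = 4 + (754 - 715) = 4 + 39 = 43)
w*(-32) = 43*(-32) = -1376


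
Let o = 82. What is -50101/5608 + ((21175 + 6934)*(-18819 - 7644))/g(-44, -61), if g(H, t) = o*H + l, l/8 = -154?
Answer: 260703732131/1696420 ≈ 1.5368e+5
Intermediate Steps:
l = -1232 (l = 8*(-154) = -1232)
g(H, t) = -1232 + 82*H (g(H, t) = 82*H - 1232 = -1232 + 82*H)
-50101/5608 + ((21175 + 6934)*(-18819 - 7644))/g(-44, -61) = -50101/5608 + ((21175 + 6934)*(-18819 - 7644))/(-1232 + 82*(-44)) = -50101*1/5608 + (28109*(-26463))/(-1232 - 3608) = -50101/5608 - 743848467/(-4840) = -50101/5608 - 743848467*(-1/4840) = -50101/5608 + 743848467/4840 = 260703732131/1696420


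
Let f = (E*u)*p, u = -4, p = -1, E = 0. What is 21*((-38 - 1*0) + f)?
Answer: -798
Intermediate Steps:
f = 0 (f = (0*(-4))*(-1) = 0*(-1) = 0)
21*((-38 - 1*0) + f) = 21*((-38 - 1*0) + 0) = 21*((-38 + 0) + 0) = 21*(-38 + 0) = 21*(-38) = -798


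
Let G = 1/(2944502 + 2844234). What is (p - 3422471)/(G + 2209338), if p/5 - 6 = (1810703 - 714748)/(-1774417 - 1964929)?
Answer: -37041243348814690848/23911761066623746537 ≈ -1.5491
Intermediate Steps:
G = 1/5788736 ≈ 1.7275e-7
p = 106700605/3739346 (p = 30 + 5*((1810703 - 714748)/(-1774417 - 1964929)) = 30 + 5*(1095955/(-3739346)) = 30 + 5*(1095955*(-1/3739346)) = 30 + 5*(-1095955/3739346) = 30 - 5479775/3739346 = 106700605/3739346 ≈ 28.535)
(p - 3422471)/(G + 2209338) = (106700605/3739346 - 3422471)/(1/5788736 + 2209338) = -12797696543361/(3739346*12789274416769/5788736) = -12797696543361/3739346*5788736/12789274416769 = -37041243348814690848/23911761066623746537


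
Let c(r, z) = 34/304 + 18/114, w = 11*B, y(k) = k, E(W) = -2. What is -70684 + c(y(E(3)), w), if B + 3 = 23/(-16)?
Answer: -10743927/152 ≈ -70684.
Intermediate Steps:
B = -71/16 (B = -3 + 23/(-16) = -3 + 23*(-1/16) = -3 - 23/16 = -71/16 ≈ -4.4375)
w = -781/16 (w = 11*(-71/16) = -781/16 ≈ -48.813)
c(r, z) = 41/152 (c(r, z) = 34*(1/304) + 18*(1/114) = 17/152 + 3/19 = 41/152)
-70684 + c(y(E(3)), w) = -70684 + 41/152 = -10743927/152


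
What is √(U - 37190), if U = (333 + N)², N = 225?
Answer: √274174 ≈ 523.62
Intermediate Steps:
U = 311364 (U = (333 + 225)² = 558² = 311364)
√(U - 37190) = √(311364 - 37190) = √274174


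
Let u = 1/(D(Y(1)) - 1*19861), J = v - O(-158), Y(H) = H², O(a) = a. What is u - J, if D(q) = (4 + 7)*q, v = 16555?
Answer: -331753051/19850 ≈ -16713.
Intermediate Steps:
D(q) = 11*q
J = 16713 (J = 16555 - 1*(-158) = 16555 + 158 = 16713)
u = -1/19850 (u = 1/(11*1² - 1*19861) = 1/(11*1 - 19861) = 1/(11 - 19861) = 1/(-19850) = -1/19850 ≈ -5.0378e-5)
u - J = -1/19850 - 1*16713 = -1/19850 - 16713 = -331753051/19850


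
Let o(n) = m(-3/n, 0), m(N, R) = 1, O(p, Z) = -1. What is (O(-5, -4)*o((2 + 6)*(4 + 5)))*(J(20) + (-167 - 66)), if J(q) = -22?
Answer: 255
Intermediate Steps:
o(n) = 1
(O(-5, -4)*o((2 + 6)*(4 + 5)))*(J(20) + (-167 - 66)) = (-1*1)*(-22 + (-167 - 66)) = -(-22 - 233) = -1*(-255) = 255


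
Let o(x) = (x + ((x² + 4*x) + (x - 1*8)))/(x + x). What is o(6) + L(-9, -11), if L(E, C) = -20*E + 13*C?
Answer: 127/3 ≈ 42.333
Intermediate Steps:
o(x) = (-8 + x² + 6*x)/(2*x) (o(x) = (x + ((x² + 4*x) + (x - 8)))/((2*x)) = (x + ((x² + 4*x) + (-8 + x)))*(1/(2*x)) = (x + (-8 + x² + 5*x))*(1/(2*x)) = (-8 + x² + 6*x)*(1/(2*x)) = (-8 + x² + 6*x)/(2*x))
o(6) + L(-9, -11) = (3 + (½)*6 - 4/6) + (-20*(-9) + 13*(-11)) = (3 + 3 - 4*⅙) + (180 - 143) = (3 + 3 - ⅔) + 37 = 16/3 + 37 = 127/3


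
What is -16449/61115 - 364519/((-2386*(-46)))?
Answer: -24082955129/6707737940 ≈ -3.5903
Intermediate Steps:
-16449/61115 - 364519/((-2386*(-46))) = -16449*1/61115 - 364519/109756 = -16449/61115 - 364519*1/109756 = -16449/61115 - 364519/109756 = -24082955129/6707737940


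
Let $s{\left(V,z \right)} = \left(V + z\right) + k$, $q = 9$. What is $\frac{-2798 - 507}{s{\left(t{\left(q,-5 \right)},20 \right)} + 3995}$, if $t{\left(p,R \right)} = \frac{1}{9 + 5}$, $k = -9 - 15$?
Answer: $- \frac{9254}{11175} \approx -0.8281$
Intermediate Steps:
$k = -24$
$t{\left(p,R \right)} = \frac{1}{14}$
$s{\left(V,z \right)} = -24 + V + z$ ($s{\left(V,z \right)} = \left(V + z\right) - 24 = -24 + V + z$)
$\frac{-2798 - 507}{s{\left(t{\left(q,-5 \right)},20 \right)} + 3995} = \frac{-2798 - 507}{\left(-24 + \frac{1}{14} + 20\right) + 3995} = - \frac{3305}{- \frac{55}{14} + 3995} = - \frac{3305}{\frac{55875}{14}} = \left(-3305\right) \frac{14}{55875} = - \frac{9254}{11175}$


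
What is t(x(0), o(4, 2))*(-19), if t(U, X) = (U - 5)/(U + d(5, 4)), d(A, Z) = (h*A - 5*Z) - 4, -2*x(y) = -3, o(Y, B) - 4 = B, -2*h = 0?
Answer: -133/45 ≈ -2.9556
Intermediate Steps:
h = 0 (h = -½*0 = 0)
o(Y, B) = 4 + B
x(y) = 3/2 (x(y) = -½*(-3) = 3/2)
d(A, Z) = -4 - 5*Z (d(A, Z) = (0*A - 5*Z) - 4 = (0 - 5*Z) - 4 = -5*Z - 4 = -4 - 5*Z)
t(U, X) = (-5 + U)/(-24 + U) (t(U, X) = (U - 5)/(U + (-4 - 5*4)) = (-5 + U)/(U + (-4 - 20)) = (-5 + U)/(U - 24) = (-5 + U)/(-24 + U))
t(x(0), o(4, 2))*(-19) = ((-5 + 3/2)/(-24 + 3/2))*(-19) = (-7/2/(-45/2))*(-19) = -2/45*(-7/2)*(-19) = (7/45)*(-19) = -133/45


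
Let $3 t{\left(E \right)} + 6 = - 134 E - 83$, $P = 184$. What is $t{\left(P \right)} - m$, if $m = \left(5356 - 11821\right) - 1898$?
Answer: $\frac{344}{3} \approx 114.67$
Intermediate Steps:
$t{\left(E \right)} = - \frac{89}{3} - \frac{134 E}{3}$ ($t{\left(E \right)} = -2 + \frac{- 134 E - 83}{3} = -2 + \frac{-83 - 134 E}{3} = -2 - \left(\frac{83}{3} + \frac{134 E}{3}\right) = - \frac{89}{3} - \frac{134 E}{3}$)
$m = -8363$ ($m = -6465 - 1898 = -8363$)
$t{\left(P \right)} - m = \left(- \frac{89}{3} - \frac{24656}{3}\right) - -8363 = \left(- \frac{89}{3} - \frac{24656}{3}\right) + 8363 = - \frac{24745}{3} + 8363 = \frac{344}{3}$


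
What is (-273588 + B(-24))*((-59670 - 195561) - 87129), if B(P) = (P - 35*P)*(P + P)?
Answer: 107075144160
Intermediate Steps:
B(P) = -68*P² (B(P) = (-34*P)*(2*P) = -68*P²)
(-273588 + B(-24))*((-59670 - 195561) - 87129) = (-273588 - 68*(-24)²)*((-59670 - 195561) - 87129) = (-273588 - 68*576)*(-255231 - 87129) = (-273588 - 39168)*(-342360) = -312756*(-342360) = 107075144160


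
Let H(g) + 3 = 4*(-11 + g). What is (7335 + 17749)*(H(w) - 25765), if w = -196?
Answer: -667134064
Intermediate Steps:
H(g) = -47 + 4*g (H(g) = -3 + 4*(-11 + g) = -3 + (-44 + 4*g) = -47 + 4*g)
(7335 + 17749)*(H(w) - 25765) = (7335 + 17749)*((-47 + 4*(-196)) - 25765) = 25084*((-47 - 784) - 25765) = 25084*(-831 - 25765) = 25084*(-26596) = -667134064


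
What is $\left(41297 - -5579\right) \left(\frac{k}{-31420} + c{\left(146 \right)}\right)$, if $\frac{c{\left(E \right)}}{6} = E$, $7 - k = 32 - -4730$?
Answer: $\frac{64521708465}{1571} \approx 4.107 \cdot 10^{7}$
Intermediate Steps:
$k = -4755$ ($k = 7 - \left(32 - -4730\right) = 7 - \left(32 + 4730\right) = 7 - 4762 = -4755$)
$c{\left(E \right)} = 6 E$
$\left(41297 - -5579\right) \left(\frac{k}{-31420} + c{\left(146 \right)}\right) = \left(41297 - -5579\right) \left(- \frac{4755}{-31420} + 6 \cdot 146\right) = \left(41297 + \left(5610 - 31\right)\right) \left(\left(-4755\right) \left(- \frac{1}{31420}\right) + 876\right) = \left(41297 + 5579\right) \left(\frac{951}{6284} + 876\right) = 46876 \cdot \frac{5505735}{6284} = \frac{64521708465}{1571}$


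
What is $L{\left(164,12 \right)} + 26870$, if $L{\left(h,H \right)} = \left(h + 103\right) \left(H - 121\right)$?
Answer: $-2233$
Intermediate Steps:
$L{\left(h,H \right)} = \left(-121 + H\right) \left(103 + h\right)$ ($L{\left(h,H \right)} = \left(103 + h\right) \left(-121 + H\right) = \left(-121 + H\right) \left(103 + h\right)$)
$L{\left(164,12 \right)} + 26870 = \left(-12463 - 19844 + 103 \cdot 12 + 12 \cdot 164\right) + 26870 = \left(-12463 - 19844 + 1236 + 1968\right) + 26870 = -29103 + 26870 = -2233$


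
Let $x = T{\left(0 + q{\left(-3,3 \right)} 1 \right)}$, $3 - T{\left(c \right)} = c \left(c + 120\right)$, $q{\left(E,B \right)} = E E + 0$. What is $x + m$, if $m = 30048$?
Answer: $28890$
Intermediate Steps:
$q{\left(E,B \right)} = E^{2}$ ($q{\left(E,B \right)} = E^{2} + 0 = E^{2}$)
$T{\left(c \right)} = 3 - c \left(120 + c\right)$ ($T{\left(c \right)} = 3 - c \left(c + 120\right) = 3 - c \left(120 + c\right)$)
$x = -1158$ ($x = 3 - \left(0 + \left(-3\right)^{2} \cdot 1\right)^{2} - 120 \left(0 + \left(-3\right)^{2} \cdot 1\right) = 3 - \left(0 + 9 \cdot 1\right)^{2} - 120 \left(0 + 9 \cdot 1\right) = 3 - \left(0 + 9\right)^{2} - 120 \left(0 + 9\right) = 3 - 9^{2} - 1080 = 3 - 81 - 1080 = -1158$)
$x + m = -1158 + 30048 = 28890$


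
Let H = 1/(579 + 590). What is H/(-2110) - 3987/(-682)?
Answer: 2458573412/420553595 ≈ 5.8460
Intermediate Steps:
H = 1/1169 ≈ 0.00085543
H/(-2110) - 3987/(-682) = (1/1169)/(-2110) - 3987/(-682) = (1/1169)*(-1/2110) - 3987*(-1/682) = -1/2466590 + 3987/682 = 2458573412/420553595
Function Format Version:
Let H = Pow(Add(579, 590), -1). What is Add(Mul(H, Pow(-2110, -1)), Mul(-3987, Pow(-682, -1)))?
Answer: Rational(2458573412, 420553595) ≈ 5.8460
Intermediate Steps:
H = Rational(1, 1169) (H = Pow(1169, -1) = Rational(1, 1169) ≈ 0.00085543)
Add(Mul(H, Pow(-2110, -1)), Mul(-3987, Pow(-682, -1))) = Add(Mul(Rational(1, 1169), Pow(-2110, -1)), Mul(-3987, Pow(-682, -1))) = Add(Mul(Rational(1, 1169), Rational(-1, 2110)), Mul(-3987, Rational(-1, 682))) = Add(Rational(-1, 2466590), Rational(3987, 682)) = Rational(2458573412, 420553595)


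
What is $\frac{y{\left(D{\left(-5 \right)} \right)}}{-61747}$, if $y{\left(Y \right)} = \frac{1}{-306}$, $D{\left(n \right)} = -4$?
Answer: $\frac{1}{18894582} \approx 5.2925 \cdot 10^{-8}$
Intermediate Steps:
$y{\left(Y \right)} = - \frac{1}{306}$
$\frac{y{\left(D{\left(-5 \right)} \right)}}{-61747} = - \frac{1}{306 \left(-61747\right)} = \left(- \frac{1}{306}\right) \left(- \frac{1}{61747}\right) = \frac{1}{18894582}$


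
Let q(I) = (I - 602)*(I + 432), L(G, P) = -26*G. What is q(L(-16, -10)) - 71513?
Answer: -229241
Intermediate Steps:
q(I) = (-602 + I)*(432 + I)
q(L(-16, -10)) - 71513 = (-260064 + (-26*(-16))² - (-4420)*(-16)) - 71513 = (-260064 + 416² - 170*416) - 71513 = (-260064 + 173056 - 70720) - 71513 = -157728 - 71513 = -229241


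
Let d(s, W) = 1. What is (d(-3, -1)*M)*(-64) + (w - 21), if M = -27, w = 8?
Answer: 1715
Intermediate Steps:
(d(-3, -1)*M)*(-64) + (w - 21) = (1*(-27))*(-64) + (8 - 21) = -27*(-64) - 13 = 1728 - 13 = 1715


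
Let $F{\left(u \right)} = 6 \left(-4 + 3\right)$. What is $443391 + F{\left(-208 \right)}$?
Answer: $443385$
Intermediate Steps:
$F{\left(u \right)} = -6$ ($F{\left(u \right)} = 6 \left(-1\right) = -6$)
$443391 + F{\left(-208 \right)} = 443391 - 6 = 443385$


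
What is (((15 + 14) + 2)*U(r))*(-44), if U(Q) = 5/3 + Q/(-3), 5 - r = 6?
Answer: -2728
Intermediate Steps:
r = -1 (r = 5 - 1*6 = 5 - 6 = -1)
U(Q) = 5/3 - Q/3 (U(Q) = 5*(⅓) + Q*(-⅓) = 5/3 - Q/3)
(((15 + 14) + 2)*U(r))*(-44) = (((15 + 14) + 2)*(5/3 - ⅓*(-1)))*(-44) = ((29 + 2)*(5/3 + ⅓))*(-44) = (31*2)*(-44) = 62*(-44) = -2728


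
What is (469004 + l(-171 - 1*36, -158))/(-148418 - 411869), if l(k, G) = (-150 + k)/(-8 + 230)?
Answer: -34706177/41461238 ≈ -0.83708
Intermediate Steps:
l(k, G) = -25/37 + k/222 (l(k, G) = (-150 + k)/222 = (-150 + k)*(1/222) = -25/37 + k/222)
(469004 + l(-171 - 1*36, -158))/(-148418 - 411869) = (469004 + (-25/37 + (-171 - 1*36)/222))/(-148418 - 411869) = (469004 + (-25/37 + (-171 - 36)/222))/(-560287) = (469004 + (-25/37 + (1/222)*(-207)))*(-1/560287) = (469004 + (-25/37 - 69/74))*(-1/560287) = (469004 - 119/74)*(-1/560287) = (34706177/74)*(-1/560287) = -34706177/41461238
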